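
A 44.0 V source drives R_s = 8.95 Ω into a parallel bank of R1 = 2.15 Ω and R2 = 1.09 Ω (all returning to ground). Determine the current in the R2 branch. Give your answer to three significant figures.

I ≈ 3.02 A

Combine the parallel branches: R_p = (1/2.15 + 1/1.09)⁻¹ = 0.7233 Ω.
V_A by voltage divider: V_A = 44.0 × 0.7233/(8.95 + 0.7233) = 3.290 V.
Branch current I = V_A/R2 = 3.290/1.09 = 3.018 A.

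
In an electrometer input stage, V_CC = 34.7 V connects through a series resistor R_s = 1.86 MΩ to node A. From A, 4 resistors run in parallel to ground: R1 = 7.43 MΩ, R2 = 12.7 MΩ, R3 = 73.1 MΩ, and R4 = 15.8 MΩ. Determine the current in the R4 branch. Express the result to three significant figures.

I ≈ 1.43 µA

Parallel bank: R_p = 1/(1/7.43 + 1/12.7 + 1/73.1 + 1/15.8) = 3.445 MΩ.
Node voltage V_A = V_CC · R_p/(R_s + R_p) = 34.7 × 0.6494 = 22.53 V.
I(R4) = V_A / R4 = 22.53/15.8 = 1.426 µA.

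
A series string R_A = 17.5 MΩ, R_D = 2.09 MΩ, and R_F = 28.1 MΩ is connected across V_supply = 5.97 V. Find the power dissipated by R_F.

Series current I = V_supply/ΣR = 5.97/47.69 = 0.1252 µA.
P = I²R = 0.01567 × 28.1 = 0.4404 µW.

P ≈ 0.440 µW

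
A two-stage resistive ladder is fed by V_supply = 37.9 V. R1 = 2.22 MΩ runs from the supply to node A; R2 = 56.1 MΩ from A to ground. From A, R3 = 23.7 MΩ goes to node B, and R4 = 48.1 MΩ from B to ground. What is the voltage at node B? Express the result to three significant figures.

V_B ≈ 23.7 V

The second stage (R3 + R4 = 71.80 MΩ) loads node A in parallel with R2.
R2 ‖ (R3+R4) = 31.49 MΩ.
V_A = 37.9 × 31.49/(2.22 + 31.49) = 35.40 V.
Then the unloaded second divider: V_B = V_A × R4/(R3+R4) = 35.40 × 0.6699 = 23.72 V.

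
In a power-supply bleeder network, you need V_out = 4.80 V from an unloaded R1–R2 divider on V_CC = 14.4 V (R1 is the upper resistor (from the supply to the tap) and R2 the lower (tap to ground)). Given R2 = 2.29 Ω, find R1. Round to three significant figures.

R1 ≈ 4.58 Ω

The divider ratio is R2/(R1+R2) = 4.80/14.4 = 0.3333.
R1 = R2·(1/k − 1) = 2.29 × 2.000 = 4.580 Ω.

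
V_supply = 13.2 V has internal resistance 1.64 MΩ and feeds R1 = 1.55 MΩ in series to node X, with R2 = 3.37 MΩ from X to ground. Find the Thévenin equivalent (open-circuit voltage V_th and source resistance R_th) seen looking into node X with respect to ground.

V_th ≈ 6.78 V, R_th ≈ 1.64 MΩ

R1' = 1.64 + 1.55 = 3.190 MΩ (source resistance + R1).
Open-circuit (no load on X): V_th = V_supply · R2/(R1' + R2) = 13.2 × 3.37/(3.190 + 3.37) = 6.781 V.
Looking into X with the source shorted: R_th = R1'·R2/(R1'+R2) = 3.190 × 3.37/6.560 = 1.639 MΩ.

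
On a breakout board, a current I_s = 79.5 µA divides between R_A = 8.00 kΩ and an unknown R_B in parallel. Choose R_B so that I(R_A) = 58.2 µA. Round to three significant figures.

R_B ≈ 21.9 kΩ

In a two-way split, I_A/I_s = R_B/(R_A + R_B).
With f = 0.7321, R_B = R_A · f/(1−f) = 8.00 × 2.732 = 21.86 kΩ.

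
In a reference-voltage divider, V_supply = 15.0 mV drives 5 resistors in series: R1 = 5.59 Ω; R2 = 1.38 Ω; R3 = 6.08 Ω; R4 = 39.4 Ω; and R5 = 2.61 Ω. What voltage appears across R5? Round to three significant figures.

V ≈ 0.711 mV

Series total: ΣR = 5.59 + 1.38 + 6.08 + 39.4 + 2.61 = 55.06 Ω.
V = V_supply · R/ΣR = 15.0 × 0.04740 = 0.7110 mV.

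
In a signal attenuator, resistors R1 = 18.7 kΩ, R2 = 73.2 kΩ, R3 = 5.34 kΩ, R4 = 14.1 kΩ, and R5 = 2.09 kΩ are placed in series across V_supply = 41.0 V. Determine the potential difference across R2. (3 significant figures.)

V ≈ 26.5 V

ΣR = 18.7 + 73.2 + 5.34 + 14.1 + 2.09 = 113.4 kΩ.
Voltage divider: V = V_supply · (73.20 / 113.4) = 41.0 × 0.6453 = 26.46 V.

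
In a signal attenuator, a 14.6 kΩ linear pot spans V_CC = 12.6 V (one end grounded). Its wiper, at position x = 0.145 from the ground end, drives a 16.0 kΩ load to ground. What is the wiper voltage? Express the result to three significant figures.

Split the track: R_lower = x·R_p = 2.117 kΩ, R_upper = (1−x)·R_p = 12.48 kΩ.
(x·R_p) ‖ R_L = 1.870 kΩ.
Then V_out = V_CC · 1.870/(12.48 + 1.870) = 1.641 V.

V_out ≈ 1.64 V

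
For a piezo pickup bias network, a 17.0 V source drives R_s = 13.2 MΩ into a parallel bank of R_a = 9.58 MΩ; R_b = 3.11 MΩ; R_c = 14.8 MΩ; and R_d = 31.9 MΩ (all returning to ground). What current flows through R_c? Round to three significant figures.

Parallel bank: R_p = 1/(1/9.58 + 1/3.11 + 1/14.8 + 1/31.9) = 1.905 MΩ.
V_A by voltage divider: V_A = 17.0 × 1.905/(13.2 + 1.905) = 2.144 V.
I(R_c) = V_A / R_c = 2.144/14.8 = 0.1449 µA.

I ≈ 0.145 µA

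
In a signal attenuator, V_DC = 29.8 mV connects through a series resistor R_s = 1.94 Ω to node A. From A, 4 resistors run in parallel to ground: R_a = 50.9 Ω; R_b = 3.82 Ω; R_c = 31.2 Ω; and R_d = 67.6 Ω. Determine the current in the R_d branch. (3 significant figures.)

Parallel bank: R_p = 1/(1/50.9 + 1/3.82 + 1/31.2 + 1/67.6) = 3.046 Ω.
V_A by voltage divider: V_A = 29.8 × 3.046/(1.94 + 3.046) = 18.21 mV.
I(R_d) = V_A / R_d = 18.21/67.6 = 0.2693 mA.

I ≈ 0.269 mA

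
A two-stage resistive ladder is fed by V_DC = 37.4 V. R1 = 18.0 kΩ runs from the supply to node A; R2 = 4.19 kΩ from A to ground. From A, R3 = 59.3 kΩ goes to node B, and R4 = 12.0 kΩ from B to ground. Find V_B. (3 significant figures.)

The second stage (R3 + R4 = 71.30 kΩ) loads node A in parallel with R2.
Effective lower resistance at A: R2 ‖ 71.30 = 3.957 kΩ.
So V_A = 37.4 × 0.1802 = 6.741 V.
Stage 2 is unloaded, so V_B = V_A · R4/(R3+R4) = 6.741 × 12.0/71.30 = 1.134 V.

V_B ≈ 1.13 V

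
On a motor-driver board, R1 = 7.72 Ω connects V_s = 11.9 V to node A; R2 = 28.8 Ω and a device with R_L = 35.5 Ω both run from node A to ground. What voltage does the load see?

First combine the lower leg with the load: R2 ‖ R_L = 15.90 Ω.
Voltage divider with the loaded lower leg: V_out = 11.9 × 15.90/(7.72 + 15.90) = 11.9 × 0.6732 = 8.011 V.

V_out ≈ 8.01 V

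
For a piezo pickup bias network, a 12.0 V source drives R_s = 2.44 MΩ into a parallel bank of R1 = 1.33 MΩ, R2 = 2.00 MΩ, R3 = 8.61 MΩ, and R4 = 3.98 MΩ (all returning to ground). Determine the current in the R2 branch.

I ≈ 1.21 µA

Combine the parallel branches: R_p = (1/1.33 + 1/2.00 + 1/8.61 + 1/3.98)⁻¹ = 0.6176 MΩ.
V_A by voltage divider: V_A = 12.0 × 0.6176/(2.44 + 0.6176) = 2.424 V.
Branch current I = V_A/R2 = 2.424/2.00 = 1.212 µA.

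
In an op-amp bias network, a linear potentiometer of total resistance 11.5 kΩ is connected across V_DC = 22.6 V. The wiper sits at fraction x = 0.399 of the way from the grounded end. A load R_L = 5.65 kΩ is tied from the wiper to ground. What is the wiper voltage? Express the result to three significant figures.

Split the track: R_lower = x·R_p = 4.588 kΩ, R_upper = (1−x)·R_p = 6.912 kΩ.
R_L loads the lower segment: effective lower R = 2.532 kΩ.
Loaded-divider output: V_out = 22.6 × 0.2681 = 6.060 V.

V_out ≈ 6.06 V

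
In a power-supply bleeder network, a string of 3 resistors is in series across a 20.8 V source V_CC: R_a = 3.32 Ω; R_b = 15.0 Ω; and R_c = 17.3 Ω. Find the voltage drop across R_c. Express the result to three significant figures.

Series total: ΣR = 3.32 + 15.0 + 17.3 = 35.62 Ω.
V = V_CC · R/ΣR = 20.8 × 0.4857 = 10.10 V.

V ≈ 10.1 V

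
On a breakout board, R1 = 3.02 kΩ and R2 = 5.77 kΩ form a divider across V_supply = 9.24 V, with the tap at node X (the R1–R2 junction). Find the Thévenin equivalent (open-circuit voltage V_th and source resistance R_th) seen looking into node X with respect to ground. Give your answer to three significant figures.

With X open, the divider is unloaded: V_th = 9.24 × 5.77/8.790 = 6.065 V.
With V_supply suppressed (replaced by a short), R_th = R1 ‖ R2 = (3.020 × 5.77)/(3.020 + 5.77) = 1.982 kΩ.

V_th ≈ 6.07 V, R_th ≈ 1.98 kΩ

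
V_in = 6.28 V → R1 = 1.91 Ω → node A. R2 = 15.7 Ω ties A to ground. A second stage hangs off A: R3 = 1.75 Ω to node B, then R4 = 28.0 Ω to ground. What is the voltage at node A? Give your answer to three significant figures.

Looking into the second stage from A: R3 + R4 = 29.75 Ω appears in parallel with R2.
Effective lower resistance at A: R2 ‖ 29.75 = 10.28 Ω.
First divider: V_A = V_in · 10.28/(1.91 + 10.28) = 5.296 V.

V_A ≈ 5.30 V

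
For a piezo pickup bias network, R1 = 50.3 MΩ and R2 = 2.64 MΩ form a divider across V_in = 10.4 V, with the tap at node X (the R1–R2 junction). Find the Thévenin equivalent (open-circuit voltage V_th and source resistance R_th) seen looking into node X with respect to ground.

V_th ≈ 0.519 V, R_th ≈ 2.51 MΩ

V_th is the unloaded tap voltage: V_in · R2/(R1+R2) = 10.4 × 0.04987 = 0.5186 V.
Zeroing V_in shorts the top of R1 to ground, so R_th = R1 ‖ R2 = 2.508 MΩ.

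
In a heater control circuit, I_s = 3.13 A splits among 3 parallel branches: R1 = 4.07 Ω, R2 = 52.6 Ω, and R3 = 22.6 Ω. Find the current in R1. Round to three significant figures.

I ≈ 2.49 A

Conductances: ΣG = 1/4.07 + 1/52.6 + 1/22.6 = 0.3090 (1/Ω).
R1 takes the fraction G_k/ΣG = 0.2457/0.3090 = 0.7953, so I = 3.13 × 0.7953 = 2.489 A.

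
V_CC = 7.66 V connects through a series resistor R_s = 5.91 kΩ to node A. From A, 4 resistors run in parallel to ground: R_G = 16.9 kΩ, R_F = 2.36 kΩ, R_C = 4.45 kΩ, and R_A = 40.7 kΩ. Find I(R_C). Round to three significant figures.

I ≈ 0.323 mA

Parallel bank: R_p = 1/(1/16.9 + 1/2.36 + 1/4.45 + 1/40.7) = 1.366 kΩ.
V_A = 7.66 × 1.366/7.276 = 1.438 V.
I(R_C) = V_A / R_C = 1.438/4.45 = 0.3231 mA.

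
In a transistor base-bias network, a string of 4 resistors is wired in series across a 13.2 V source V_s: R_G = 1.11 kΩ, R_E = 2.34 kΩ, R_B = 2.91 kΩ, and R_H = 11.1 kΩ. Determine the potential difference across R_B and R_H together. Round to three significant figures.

ΣR = 1.11 + 2.34 + 2.91 + 11.1 = 17.46 kΩ.
R_{R_B..R_H} = 2.91 + 11.1 = 14.01 kΩ.
By the voltage-divider rule, V = 13.2 × 14.01/17.46 = 10.59 V.

V ≈ 10.6 V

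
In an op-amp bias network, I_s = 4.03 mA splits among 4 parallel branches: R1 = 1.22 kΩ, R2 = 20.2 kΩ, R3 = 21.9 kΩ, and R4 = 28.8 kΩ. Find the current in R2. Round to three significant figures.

I ≈ 0.210 mA

Total conductance ΣG = 1/1.22 + 1/20.2 + 1/21.9 + 1/28.8 = 0.9496 (units of 1/kΩ).
R2 takes the fraction G_k/ΣG = 0.04950/0.9496 = 0.05213, so I = 4.03 × 0.05213 = 0.2101 mA.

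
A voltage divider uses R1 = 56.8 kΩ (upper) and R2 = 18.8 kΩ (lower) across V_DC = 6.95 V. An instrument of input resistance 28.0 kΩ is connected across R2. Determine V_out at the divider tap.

V_out ≈ 1.15 V

First combine the lower leg with the load: R2 ‖ R_L = 11.25 kΩ.
Then V_out = V_DC · R2'/(R1 + R2') = 6.95 × 11.25/68.05 = 1.149 V.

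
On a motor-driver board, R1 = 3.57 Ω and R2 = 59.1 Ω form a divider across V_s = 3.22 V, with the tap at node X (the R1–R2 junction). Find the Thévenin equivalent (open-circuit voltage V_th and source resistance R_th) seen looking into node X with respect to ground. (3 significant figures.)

V_th ≈ 3.04 V, R_th ≈ 3.37 Ω

Open-circuit (no load on X): V_th = V_s · R2/(R1 + R2) = 3.22 × 59.1/(3.570 + 59.1) = 3.037 V.
Zeroing V_s shorts the top of R1 to ground, so R_th = R1 ‖ R2 = 3.367 Ω.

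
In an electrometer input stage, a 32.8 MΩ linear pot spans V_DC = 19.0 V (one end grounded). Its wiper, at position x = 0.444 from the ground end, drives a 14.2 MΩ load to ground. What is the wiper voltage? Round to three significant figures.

The pot divides into 18.24 MΩ above the wiper and 14.56 MΩ below.
(x·R_p) ‖ R_L = 7.190 MΩ.
V_out = 19.0 × 7.190/(18.24 + 7.190) = 5.372 V.
(Unloaded: V_out = x·V_DC = 8.44 V.)

V_out ≈ 5.37 V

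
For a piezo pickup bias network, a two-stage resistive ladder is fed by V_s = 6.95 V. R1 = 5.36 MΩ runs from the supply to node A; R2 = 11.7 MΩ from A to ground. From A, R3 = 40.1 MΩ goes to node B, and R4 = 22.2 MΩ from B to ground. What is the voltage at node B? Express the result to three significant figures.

The second stage (R3 + R4 = 62.30 MΩ) loads node A in parallel with R2.
Effective lower resistance at A: R2 ‖ 62.30 = 9.850 MΩ.
First divider: V_A = V_s · 9.850/(5.36 + 9.850) = 4.501 V.
V_B = V_A × 0.3563 = 1.604 V.

V_B ≈ 1.60 V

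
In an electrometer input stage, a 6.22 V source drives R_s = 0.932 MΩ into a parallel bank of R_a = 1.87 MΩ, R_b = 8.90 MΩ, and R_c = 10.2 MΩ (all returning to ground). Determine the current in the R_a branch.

I ≈ 1.96 µA

Equivalent of the parallel group: R_p = 1.342 MΩ.
V_A by voltage divider: V_A = 6.22 × 1.342/(0.932 + 1.342) = 3.671 V.
I(R_a) = V_A / R_a = 3.671/1.87 = 1.963 µA.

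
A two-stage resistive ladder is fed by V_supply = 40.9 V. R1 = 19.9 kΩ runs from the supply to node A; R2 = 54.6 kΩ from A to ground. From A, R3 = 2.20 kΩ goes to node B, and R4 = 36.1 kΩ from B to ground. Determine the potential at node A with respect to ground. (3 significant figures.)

V_A ≈ 21.7 V

The second stage (R3 + R4 = 38.30 kΩ) loads node A in parallel with R2.
Effective lower resistance at A: R2 ‖ 38.30 = 22.51 kΩ.
First divider: V_A = V_supply · 22.51/(19.9 + 22.51) = 21.71 V.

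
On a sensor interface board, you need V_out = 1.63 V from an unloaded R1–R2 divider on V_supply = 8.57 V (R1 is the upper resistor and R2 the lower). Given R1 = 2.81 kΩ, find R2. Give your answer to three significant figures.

Required fraction k = V_out/V_supply = 0.1902.
Rearranging, R2 = R1·k/(1−k) = 2.81 × 0.2349 = 0.6600 kΩ.

R2 ≈ 0.660 kΩ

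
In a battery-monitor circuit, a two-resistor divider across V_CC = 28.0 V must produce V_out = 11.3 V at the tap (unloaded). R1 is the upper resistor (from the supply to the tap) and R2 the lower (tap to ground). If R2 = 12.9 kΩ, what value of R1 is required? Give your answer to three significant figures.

Required fraction k = V_out/V_CC = 0.4036.
R1 = R2·(1/k − 1) = 12.9 × 1.478 = 19.06 kΩ.

R1 ≈ 19.1 kΩ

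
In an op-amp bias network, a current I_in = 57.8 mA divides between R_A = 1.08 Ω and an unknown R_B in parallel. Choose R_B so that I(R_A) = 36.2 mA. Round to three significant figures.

The fraction through R_A equals R_B/(R_A+R_B).
With f = 0.6263, R_B = R_A · f/(1−f) = 1.08 × 1.676 = 1.810 Ω.

R_B ≈ 1.81 Ω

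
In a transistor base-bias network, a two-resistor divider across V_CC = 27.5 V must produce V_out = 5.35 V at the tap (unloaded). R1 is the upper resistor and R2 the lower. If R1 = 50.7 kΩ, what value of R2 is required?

R2 ≈ 12.2 kΩ

The divider ratio is R2/(R1+R2) = 5.35/27.5 = 0.1945.
Rearranging, R2 = R1·k/(1−k) = 50.7 × 0.2415 = 12.25 kΩ.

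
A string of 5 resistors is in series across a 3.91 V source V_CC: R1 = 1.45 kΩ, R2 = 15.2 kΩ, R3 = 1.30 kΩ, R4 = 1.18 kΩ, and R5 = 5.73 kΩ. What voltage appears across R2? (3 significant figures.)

ΣR = 1.45 + 15.2 + 1.30 + 1.18 + 5.73 = 24.86 kΩ.
V = V_CC · R/ΣR = 3.91 × 0.6114 = 2.391 V.

V ≈ 2.39 V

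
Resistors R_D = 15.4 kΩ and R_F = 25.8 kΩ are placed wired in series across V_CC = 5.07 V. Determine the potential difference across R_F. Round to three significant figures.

V ≈ 3.17 V

Total series resistance ΣR = 15.4 + 25.8 = 41.20 kΩ.
V = V_CC · R/ΣR = 5.07 × 0.6262 = 3.175 V.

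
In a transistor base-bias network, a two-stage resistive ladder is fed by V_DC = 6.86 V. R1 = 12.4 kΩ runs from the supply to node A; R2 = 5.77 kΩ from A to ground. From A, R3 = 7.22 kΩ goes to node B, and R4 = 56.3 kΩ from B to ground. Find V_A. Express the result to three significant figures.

V_A ≈ 2.05 V

The second stage (R3 + R4 = 63.52 kΩ) loads node A in parallel with R2.
R2 ‖ (R3+R4) = 5.290 kΩ.
So V_A = 6.86 × 0.2990 = 2.051 V.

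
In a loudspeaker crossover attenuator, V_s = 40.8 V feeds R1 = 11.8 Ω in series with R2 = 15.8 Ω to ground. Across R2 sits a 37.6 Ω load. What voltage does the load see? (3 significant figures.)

The load sits in parallel with R2, giving an effective lower resistance R2' = R2·R_L/(R2+R_L) = 11.13 Ω.
Voltage divider with the loaded lower leg: V_out = 40.8 × 11.13/(11.8 + 11.13) = 40.8 × 0.4853 = 19.80 V.
(Unloaded it would be 23.4 V; the load pulls it down.)

V_out ≈ 19.8 V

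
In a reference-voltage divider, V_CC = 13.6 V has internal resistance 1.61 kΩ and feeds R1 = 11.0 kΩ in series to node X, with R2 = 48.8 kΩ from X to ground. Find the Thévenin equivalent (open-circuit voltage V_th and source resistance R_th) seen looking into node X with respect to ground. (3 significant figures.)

R1' = 1.61 + 11.0 = 12.61 kΩ (source resistance + R1).
With X open, the divider is unloaded: V_th = 13.6 × 48.8/61.41 = 10.81 V.
Looking into X with the source shorted: R_th = R1'·R2/(R1'+R2) = 12.61 × 48.8/61.41 = 10.02 kΩ.

V_th ≈ 10.8 V, R_th ≈ 10.0 kΩ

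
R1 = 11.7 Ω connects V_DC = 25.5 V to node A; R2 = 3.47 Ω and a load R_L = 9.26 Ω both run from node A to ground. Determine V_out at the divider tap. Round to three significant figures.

The load sits in parallel with R2, giving an effective lower resistance R2' = R2·R_L/(R2+R_L) = 2.524 Ω.
Now apply the divider: V_out = 25.5 × 0.1775 = 4.525 V.
(Unloaded it would be 5.83 V; the load pulls it down.)

V_out ≈ 4.53 V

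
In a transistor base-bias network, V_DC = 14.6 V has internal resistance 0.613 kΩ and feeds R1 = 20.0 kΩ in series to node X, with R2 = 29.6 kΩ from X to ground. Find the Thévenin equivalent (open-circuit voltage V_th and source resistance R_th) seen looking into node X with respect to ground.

V_th ≈ 8.61 V, R_th ≈ 12.2 kΩ

R1' = 0.613 + 20.0 = 20.61 kΩ (source resistance + R1).
Open-circuit (no load on X): V_th = V_DC · R2/(R1' + R2) = 14.6 × 29.6/(20.61 + 29.6) = 8.607 V.
Looking into X with the source shorted: R_th = R1'·R2/(R1'+R2) = 20.61 × 29.6/50.21 = 12.15 kΩ.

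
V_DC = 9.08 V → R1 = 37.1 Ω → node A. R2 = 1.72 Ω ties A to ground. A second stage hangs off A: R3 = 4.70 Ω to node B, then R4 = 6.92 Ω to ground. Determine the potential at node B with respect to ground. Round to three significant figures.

Node A sees R2 in parallel with the series input of stage 2, R3 + R4 = 11.62 Ω.
Effective lower resistance at A: R2 ‖ 11.62 = 1.498 Ω.
First divider: V_A = V_DC · 1.498/(37.1 + 1.498) = 0.3524 V.
V_B = V_A × 0.5955 = 0.2099 V.

V_B ≈ 0.210 V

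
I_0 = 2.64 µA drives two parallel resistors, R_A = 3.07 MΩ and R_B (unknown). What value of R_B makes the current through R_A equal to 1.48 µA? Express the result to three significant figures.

The fraction through R_A equals R_B/(R_A+R_B).
With f = 0.5606, R_B = R_A · f/(1−f) = 3.07 × 1.276 = 3.917 MΩ.

R_B ≈ 3.92 MΩ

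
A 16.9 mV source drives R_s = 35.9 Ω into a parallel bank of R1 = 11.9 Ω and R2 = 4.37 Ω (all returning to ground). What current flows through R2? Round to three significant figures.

Combine the parallel branches: R_p = (1/11.9 + 1/4.37)⁻¹ = 3.196 Ω.
Node voltage V_A = V_DC · R_p/(R_s + R_p) = 16.9 × 0.08175 = 1.382 mV.
Branch current I = V_A/R2 = 1.382/4.37 = 0.3162 mA.
(Equivalently: I_total = 0.4323 mA, then current-divider fraction G_k/ΣG = 0.7314.)

I ≈ 0.316 mA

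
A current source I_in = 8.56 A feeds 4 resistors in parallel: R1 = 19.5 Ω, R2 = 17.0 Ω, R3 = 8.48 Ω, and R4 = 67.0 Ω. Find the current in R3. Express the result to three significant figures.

Total conductance ΣG = 1/19.5 + 1/17.0 + 1/8.48 + 1/67.0 = 0.2430 (units of 1/Ω).
By the current-divider rule, I = I_in · G_k/ΣG = 8.56 × 0.4854 = 4.155 A.

I ≈ 4.15 A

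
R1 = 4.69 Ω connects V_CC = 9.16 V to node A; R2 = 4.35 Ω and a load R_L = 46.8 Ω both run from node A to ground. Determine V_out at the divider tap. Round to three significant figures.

V_out ≈ 4.20 V

First combine the lower leg with the load: R2 ‖ R_L = 3.980 Ω.
Voltage divider with the loaded lower leg: V_out = 9.16 × 3.980/(4.69 + 3.980) = 9.16 × 0.4591 = 4.205 V.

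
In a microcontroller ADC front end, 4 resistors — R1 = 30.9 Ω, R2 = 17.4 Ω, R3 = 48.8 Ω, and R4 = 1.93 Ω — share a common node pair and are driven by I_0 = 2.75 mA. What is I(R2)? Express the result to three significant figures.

Conductances: ΣG = 1/30.9 + 1/17.4 + 1/48.8 + 1/1.93 = 0.6285 (1/Ω).
R2 takes the fraction G_k/ΣG = 0.05747/0.6285 = 0.09145, so I = 2.75 × 0.09145 = 0.2515 mA.

I ≈ 0.251 mA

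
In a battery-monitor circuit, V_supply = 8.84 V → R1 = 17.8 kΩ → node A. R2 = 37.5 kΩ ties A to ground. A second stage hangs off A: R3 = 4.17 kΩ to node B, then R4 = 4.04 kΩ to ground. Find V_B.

V_B ≈ 1.19 V

Node A sees R2 in parallel with the series input of stage 2, R3 + R4 = 8.210 kΩ.
R2 ‖ (R3+R4) = 6.735 kΩ.
So V_A = 8.84 × 0.2745 = 2.427 V.
V_B = V_A × 0.4921 = 1.194 V.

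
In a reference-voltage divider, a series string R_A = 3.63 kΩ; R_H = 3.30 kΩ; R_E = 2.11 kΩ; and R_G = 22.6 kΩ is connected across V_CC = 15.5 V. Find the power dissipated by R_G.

Series current I = V_CC/ΣR = 15.5/31.64 = 0.4899 mA.
V(R_G) = I·R = 11.07 V; P = V·I = 11.07 × 0.4899 = 5.424 mW.

P ≈ 5.42 mW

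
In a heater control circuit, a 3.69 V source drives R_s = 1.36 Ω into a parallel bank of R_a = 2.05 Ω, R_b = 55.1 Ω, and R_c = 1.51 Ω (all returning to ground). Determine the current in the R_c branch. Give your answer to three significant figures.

Combine the parallel branches: R_p = (1/2.05 + 1/55.1 + 1/1.51)⁻¹ = 0.8560 Ω.
V_A = 3.69 × 0.8560/2.216 = 1.425 V.
Branch current I = V_A/R_c = 1.425/1.51 = 0.9440 A.

I ≈ 0.944 A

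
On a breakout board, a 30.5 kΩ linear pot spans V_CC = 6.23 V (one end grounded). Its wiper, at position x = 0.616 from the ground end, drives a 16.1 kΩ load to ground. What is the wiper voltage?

V_out ≈ 2.65 V

The pot divides into 11.71 kΩ above the wiper and 18.79 kΩ below.
R_L loads the lower segment: effective lower R = 8.670 kΩ.
Then V_out = V_CC · 8.670/(11.71 + 8.670) = 2.650 V.
(Unloaded: V_out = x·V_CC = 3.84 V.)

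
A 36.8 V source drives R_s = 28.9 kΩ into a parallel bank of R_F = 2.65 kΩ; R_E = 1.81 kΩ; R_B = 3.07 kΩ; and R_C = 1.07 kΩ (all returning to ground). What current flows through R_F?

I ≈ 0.216 mA

Combine the parallel branches: R_p = (1/2.65 + 1/1.81 + 1/3.07 + 1/1.07)⁻¹ = 0.4566 kΩ.
V_A = 36.8 × 0.4566/29.36 = 0.5724 V.
I(R_F) = V_A / R_F = 0.5724/2.65 = 0.2160 mA.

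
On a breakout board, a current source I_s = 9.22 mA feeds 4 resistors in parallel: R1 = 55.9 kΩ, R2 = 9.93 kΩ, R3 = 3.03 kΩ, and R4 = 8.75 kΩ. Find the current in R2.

ΣG = 1/55.9 + 1/9.93 + 1/3.03 + 1/8.75 = 0.5629.
By the current-divider rule, I = I_s · G_k/ΣG = 9.22 × 0.1789 = 1.649 mA.

I ≈ 1.65 mA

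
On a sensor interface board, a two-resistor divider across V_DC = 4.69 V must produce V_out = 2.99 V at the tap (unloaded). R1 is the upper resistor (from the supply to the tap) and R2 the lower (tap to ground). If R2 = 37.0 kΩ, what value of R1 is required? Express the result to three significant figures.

Required fraction k = V_out/V_DC = 0.6375.
Rearranging, R1 = R2·(1−k)/k = 37.0 × 0.5686 = 21.04 kΩ.

R1 ≈ 21.0 kΩ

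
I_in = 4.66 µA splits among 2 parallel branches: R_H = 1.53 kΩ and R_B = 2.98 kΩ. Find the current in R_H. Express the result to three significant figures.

For two parallel branches, I_k = I_in · (other R)/(sum of R).
I(R_H) = 4.66 × 2.98/(1.53 + 2.98) = 4.66 × 0.6608 = 3.079 µA.

I ≈ 3.08 µA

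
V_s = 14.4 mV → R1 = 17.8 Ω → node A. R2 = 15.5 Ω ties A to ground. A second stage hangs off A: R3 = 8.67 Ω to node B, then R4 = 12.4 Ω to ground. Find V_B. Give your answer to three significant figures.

V_B ≈ 2.83 mV

The second stage (R3 + R4 = 21.07 Ω) loads node A in parallel with R2.
R2 ‖ (R3+R4) = 8.930 Ω.
V_A = 14.4 × 8.930/(17.8 + 8.930) = 4.811 mV.
V_B = V_A × 0.5885 = 2.831 mV.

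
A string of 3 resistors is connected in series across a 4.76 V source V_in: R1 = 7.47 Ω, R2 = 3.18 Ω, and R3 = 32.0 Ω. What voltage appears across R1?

Series total: ΣR = 7.47 + 3.18 + 32.0 = 42.65 Ω.
V = V_in · R/ΣR = 4.76 × 0.1751 = 0.8337 V.

V ≈ 0.834 V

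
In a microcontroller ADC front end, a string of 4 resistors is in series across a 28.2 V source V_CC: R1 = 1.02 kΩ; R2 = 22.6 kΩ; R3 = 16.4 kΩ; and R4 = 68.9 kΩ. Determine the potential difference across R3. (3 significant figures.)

V ≈ 4.25 V

Total series resistance ΣR = 1.02 + 22.6 + 16.4 + 68.9 = 108.9 kΩ.
V = V_CC · R/ΣR = 28.2 × 0.1506 = 4.246 V.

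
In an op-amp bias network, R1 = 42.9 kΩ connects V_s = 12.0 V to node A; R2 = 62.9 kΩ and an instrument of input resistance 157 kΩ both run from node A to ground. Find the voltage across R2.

V_out ≈ 6.14 V

First combine the lower leg with the load: R2 ‖ R_L = 44.91 kΩ.
Then V_out = V_s · R2'/(R1 + R2') = 12.0 × 44.91/87.81 = 6.137 V.
(Unloaded it would be 7.13 V; the load pulls it down.)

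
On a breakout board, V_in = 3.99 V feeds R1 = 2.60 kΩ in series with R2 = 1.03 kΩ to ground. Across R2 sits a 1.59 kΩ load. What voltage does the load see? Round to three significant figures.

The load sits in parallel with R2, giving an effective lower resistance R2' = R2·R_L/(R2+R_L) = 0.6251 kΩ.
Now apply the divider: V_out = 3.99 × 0.1938 = 0.7733 V.

V_out ≈ 0.773 V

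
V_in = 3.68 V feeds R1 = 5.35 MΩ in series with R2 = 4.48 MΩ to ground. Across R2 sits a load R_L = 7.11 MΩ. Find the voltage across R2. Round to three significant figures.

R2 ‖ R_L = (4.48 × 7.11)/(4.48 + 7.11) = 2.748 MΩ.
Now apply the divider: V_out = 3.68 × 0.3394 = 1.249 V.

V_out ≈ 1.25 V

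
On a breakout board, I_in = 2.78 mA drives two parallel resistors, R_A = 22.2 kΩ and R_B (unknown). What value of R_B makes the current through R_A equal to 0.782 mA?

R_B ≈ 8.69 kΩ

The fraction through R_A equals R_B/(R_A+R_B).
0.782/2.78 = R_B/(R_A + R_B) → R_B = R_A · (0.2813)/(1 − 0.2813) = 22.2 × 0.3914 = 8.689 kΩ.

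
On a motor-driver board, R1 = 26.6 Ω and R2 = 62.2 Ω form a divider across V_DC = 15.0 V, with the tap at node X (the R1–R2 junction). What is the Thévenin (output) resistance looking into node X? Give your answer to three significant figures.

Looking into X with the source shorted: R_th = R1·R2/(R1+R2) = 26.60 × 62.2/88.80 = 18.63 Ω.

R_th ≈ 18.6 Ω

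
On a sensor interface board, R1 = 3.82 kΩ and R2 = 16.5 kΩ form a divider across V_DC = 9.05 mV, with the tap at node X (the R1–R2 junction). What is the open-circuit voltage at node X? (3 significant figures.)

With X open, the divider is unloaded: V_th = 9.05 × 16.5/20.32 = 7.349 mV.

V_th ≈ 7.35 mV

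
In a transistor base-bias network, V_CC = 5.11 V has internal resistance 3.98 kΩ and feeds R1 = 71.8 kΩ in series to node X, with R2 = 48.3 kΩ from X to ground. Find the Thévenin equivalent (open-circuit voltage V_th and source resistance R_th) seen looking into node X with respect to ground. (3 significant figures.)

R1' = 3.98 + 71.8 = 75.78 kΩ (source resistance + R1).
Open-circuit (no load on X): V_th = V_CC · R2/(R1' + R2) = 5.11 × 48.3/(75.78 + 48.3) = 1.989 V.
With V_CC suppressed (replaced by a short), R_th = R1' ‖ R2 = (75.78 × 48.3)/(75.78 + 48.3) = 29.50 kΩ.

V_th ≈ 1.99 V, R_th ≈ 29.5 kΩ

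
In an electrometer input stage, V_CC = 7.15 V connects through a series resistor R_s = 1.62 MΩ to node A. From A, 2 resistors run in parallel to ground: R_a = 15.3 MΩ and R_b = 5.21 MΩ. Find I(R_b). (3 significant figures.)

Parallel bank: R_p = 1/(1/15.3 + 1/5.21) = 3.887 MΩ.
V_A by voltage divider: V_A = 7.15 × 3.887/(1.62 + 3.887) = 5.047 V.
Branch current I = V_A/R_b = 5.047/5.21 = 0.9686 µA.

I ≈ 0.969 µA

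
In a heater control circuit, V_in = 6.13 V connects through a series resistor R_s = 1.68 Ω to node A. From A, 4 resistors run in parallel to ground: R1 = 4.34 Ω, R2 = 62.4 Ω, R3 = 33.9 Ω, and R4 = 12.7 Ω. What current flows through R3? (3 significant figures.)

I ≈ 0.113 A

Equivalent of the parallel group: R_p = 2.819 Ω.
Node voltage V_A = V_in · R_p/(R_s + R_p) = 6.13 × 0.6266 = 3.841 V.
I(R3) = V_A / R3 = 3.841/33.9 = 0.1133 A.
(Equivalently: I_total = 1.362 A, then current-divider fraction G_k/ΣG = 0.08317.)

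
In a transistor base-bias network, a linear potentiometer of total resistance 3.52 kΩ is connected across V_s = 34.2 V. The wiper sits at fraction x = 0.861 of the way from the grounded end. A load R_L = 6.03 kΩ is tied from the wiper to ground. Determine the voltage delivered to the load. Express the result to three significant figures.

V_out ≈ 27.5 V

Lower segment x·R_p = 3.031 kΩ; upper segment (1−x)·R_p = 0.4893 kΩ.
R_L loads the lower segment: effective lower R = 2.017 kΩ.
V_out = 34.2 × 2.017/(0.4893 + 2.017) = 27.52 V.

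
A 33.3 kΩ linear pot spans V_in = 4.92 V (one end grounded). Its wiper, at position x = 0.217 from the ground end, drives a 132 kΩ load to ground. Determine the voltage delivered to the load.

Lower segment x·R_p = 7.226 kΩ; upper segment (1−x)·R_p = 26.07 kΩ.
(x·R_p) ‖ R_L = 6.851 kΩ.
V_out = 4.92 × 6.851/(26.07 + 6.851) = 1.024 V.
(Unloaded: V_out = x·V_in = 1.07 V.)

V_out ≈ 1.02 V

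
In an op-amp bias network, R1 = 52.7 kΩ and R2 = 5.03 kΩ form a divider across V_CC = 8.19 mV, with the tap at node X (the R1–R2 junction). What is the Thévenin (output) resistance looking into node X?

Zeroing V_CC shorts the top of R1 to ground, so R_th = R1 ‖ R2 = 4.592 kΩ.

R_th ≈ 4.59 kΩ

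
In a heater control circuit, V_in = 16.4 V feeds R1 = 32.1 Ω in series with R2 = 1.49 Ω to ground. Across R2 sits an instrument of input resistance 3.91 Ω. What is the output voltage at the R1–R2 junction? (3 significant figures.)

V_out ≈ 0.533 V

R2 ‖ R_L = (1.49 × 3.91)/(1.49 + 3.91) = 1.079 Ω.
Then V_out = V_in · R2'/(R1 + R2') = 16.4 × 1.079/33.18 = 0.5333 V.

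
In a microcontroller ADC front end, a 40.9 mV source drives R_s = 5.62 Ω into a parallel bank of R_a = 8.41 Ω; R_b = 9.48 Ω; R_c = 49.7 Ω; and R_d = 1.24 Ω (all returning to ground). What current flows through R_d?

I ≈ 4.78 mA

Equivalent of the parallel group: R_p = 0.9515 Ω.
Node voltage V_A = V_supply · R_p/(R_s + R_p) = 40.9 × 0.1448 = 5.922 mV.
I(R_d) = V_A / R_d = 5.922/1.24 = 4.776 mA.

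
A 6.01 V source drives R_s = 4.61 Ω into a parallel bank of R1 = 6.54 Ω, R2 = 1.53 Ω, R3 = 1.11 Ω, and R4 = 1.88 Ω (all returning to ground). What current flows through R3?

I ≈ 0.478 A

Parallel bank: R_p = 1/(1/6.54 + 1/1.53 + 1/1.11 + 1/1.88) = 0.4466 Ω.
V_A by voltage divider: V_A = 6.01 × 0.4466/(4.61 + 0.4466) = 0.5308 V.
Branch current I = V_A/R3 = 0.5308/1.11 = 0.4782 A.
(Check via current divider: I_total = 1.189 A; share G_k/ΣG = 0.4023 → same result.)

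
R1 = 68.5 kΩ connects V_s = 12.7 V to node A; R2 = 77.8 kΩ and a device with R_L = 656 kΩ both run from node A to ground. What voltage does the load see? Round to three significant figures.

R2 ‖ R_L = (77.8 × 656)/(77.8 + 656) = 69.55 kΩ.
Then V_out = V_s · R2'/(R1 + R2') = 12.7 × 69.55/138.1 = 6.398 V.

V_out ≈ 6.40 V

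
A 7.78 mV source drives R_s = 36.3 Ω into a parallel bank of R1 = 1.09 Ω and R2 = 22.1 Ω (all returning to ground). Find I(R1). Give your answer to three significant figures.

Parallel bank: R_p = 1/(1/1.09 + 1/22.1) = 1.039 Ω.
V_A by voltage divider: V_A = 7.78 × 1.039/(36.3 + 1.039) = 0.2164 mV.
Branch current I = V_A/R1 = 0.2164/1.09 = 0.1986 mA.

I ≈ 0.199 mA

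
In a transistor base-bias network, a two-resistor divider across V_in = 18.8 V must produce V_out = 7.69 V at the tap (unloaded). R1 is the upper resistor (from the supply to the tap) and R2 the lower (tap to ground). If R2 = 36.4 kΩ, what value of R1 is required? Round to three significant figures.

The divider ratio is R2/(R1+R2) = 7.69/18.8 = 0.4090.
R1 = R2·(1/k − 1) = 36.4 × 1.445 = 52.59 kΩ.

R1 ≈ 52.6 kΩ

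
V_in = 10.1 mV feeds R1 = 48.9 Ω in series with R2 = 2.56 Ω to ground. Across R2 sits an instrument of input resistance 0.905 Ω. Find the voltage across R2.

R2 ‖ R_L = (2.56 × 0.905)/(2.56 + 0.905) = 0.6686 Ω.
Voltage divider with the loaded lower leg: V_out = 10.1 × 0.6686/(48.9 + 0.6686) = 10.1 × 0.01349 = 0.1362 mV.
(Unloaded it would be 0.502 mV; the load pulls it down.)

V_out ≈ 0.136 mV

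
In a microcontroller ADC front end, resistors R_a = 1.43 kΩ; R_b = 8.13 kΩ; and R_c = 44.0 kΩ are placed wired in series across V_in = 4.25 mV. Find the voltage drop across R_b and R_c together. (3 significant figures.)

ΣR = 1.43 + 8.13 + 44.0 = 53.56 kΩ.
R_{R_b..R_c} = 8.13 + 44.0 = 52.13 kΩ.
V = V_in · R/ΣR = 4.25 × 0.9733 = 4.137 mV.

V ≈ 4.14 mV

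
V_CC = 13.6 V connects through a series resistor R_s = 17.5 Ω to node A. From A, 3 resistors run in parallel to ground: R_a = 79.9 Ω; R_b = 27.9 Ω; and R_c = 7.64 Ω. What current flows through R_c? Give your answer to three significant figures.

I ≈ 0.430 A

Combine the parallel branches: R_p = (1/79.9 + 1/27.9 + 1/7.64)⁻¹ = 5.579 Ω.
V_A by voltage divider: V_A = 13.6 × 5.579/(17.5 + 5.579) = 3.288 V.
Branch current I = V_A/R_c = 3.288/7.64 = 0.4303 A.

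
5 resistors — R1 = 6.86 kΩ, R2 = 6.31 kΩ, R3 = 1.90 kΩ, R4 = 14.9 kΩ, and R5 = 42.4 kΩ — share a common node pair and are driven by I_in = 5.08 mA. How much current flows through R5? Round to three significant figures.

I ≈ 0.130 mA

Conductances: ΣG = 1/6.86 + 1/6.31 + 1/1.90 + 1/14.9 + 1/42.4 = 0.9213 (1/kΩ).
By the current-divider rule, I = I_in · G_k/ΣG = 5.08 × 0.02560 = 0.1301 mA.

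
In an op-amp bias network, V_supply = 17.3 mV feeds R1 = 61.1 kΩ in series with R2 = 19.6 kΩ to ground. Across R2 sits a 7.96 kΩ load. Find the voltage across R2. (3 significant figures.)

V_out ≈ 1.47 mV

The load sits in parallel with R2, giving an effective lower resistance R2' = R2·R_L/(R2+R_L) = 5.661 kΩ.
Voltage divider with the loaded lower leg: V_out = 17.3 × 5.661/(61.1 + 5.661) = 17.3 × 0.08479 = 1.467 mV.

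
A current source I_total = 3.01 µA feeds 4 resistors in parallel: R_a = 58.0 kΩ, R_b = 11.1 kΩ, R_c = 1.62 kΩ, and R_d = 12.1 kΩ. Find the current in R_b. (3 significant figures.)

I ≈ 0.336 µA

ΣG = 1/58.0 + 1/11.1 + 1/1.62 + 1/12.1 = 0.8073.
R_b takes the fraction G_k/ΣG = 0.09009/0.8073 = 0.1116, so I = 3.01 × 0.1116 = 0.3359 µA.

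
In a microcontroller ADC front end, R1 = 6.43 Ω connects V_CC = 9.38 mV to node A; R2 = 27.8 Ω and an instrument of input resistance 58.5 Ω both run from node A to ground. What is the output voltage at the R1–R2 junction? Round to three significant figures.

V_out ≈ 6.99 mV

First combine the lower leg with the load: R2 ‖ R_L = 18.84 Ω.
Then V_out = V_CC · R2'/(R1 + R2') = 9.38 × 18.84/25.27 = 6.994 mV.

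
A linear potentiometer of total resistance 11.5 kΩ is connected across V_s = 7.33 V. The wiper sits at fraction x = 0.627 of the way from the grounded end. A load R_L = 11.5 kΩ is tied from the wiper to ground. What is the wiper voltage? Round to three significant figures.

V_out ≈ 3.72 V

Split the track: R_lower = x·R_p = 7.210 kΩ, R_upper = (1−x)·R_p = 4.290 kΩ.
(x·R_p) ‖ R_L = 4.432 kΩ.
Then V_out = V_s · 4.432/(4.290 + 4.432) = 3.725 V.
(Unloaded: V_out = x·V_s = 4.60 V.)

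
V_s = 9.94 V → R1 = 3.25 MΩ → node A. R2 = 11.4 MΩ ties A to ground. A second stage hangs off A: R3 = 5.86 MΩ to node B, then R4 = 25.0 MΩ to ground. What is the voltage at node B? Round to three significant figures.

V_B ≈ 5.79 V

The second stage (R3 + R4 = 30.86 MΩ) loads node A in parallel with R2.
Effective lower resistance at A: R2 ‖ 30.86 = 8.325 MΩ.
So V_A = 9.94 × 0.7192 = 7.149 V.
Then the unloaded second divider: V_B = V_A × R4/(R3+R4) = 7.149 × 0.8101 = 5.791 V.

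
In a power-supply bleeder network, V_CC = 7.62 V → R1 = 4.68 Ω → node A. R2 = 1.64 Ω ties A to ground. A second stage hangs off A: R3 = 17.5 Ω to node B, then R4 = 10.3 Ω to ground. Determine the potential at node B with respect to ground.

V_B ≈ 0.702 V

Node A sees R2 in parallel with the series input of stage 2, R3 + R4 = 27.80 Ω.
R2 ‖ (R3+R4) = 1.549 Ω.
V_A = 7.62 × 1.549/(4.68 + 1.549) = 1.895 V.
Stage 2 is unloaded, so V_B = V_A · R4/(R3+R4) = 1.895 × 10.3/27.80 = 0.7019 V.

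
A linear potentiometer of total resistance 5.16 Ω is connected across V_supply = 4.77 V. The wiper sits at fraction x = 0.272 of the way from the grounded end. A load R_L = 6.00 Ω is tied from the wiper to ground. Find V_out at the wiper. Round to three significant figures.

Lower segment x·R_p = 1.404 Ω; upper segment (1−x)·R_p = 3.756 Ω.
Lower segment in parallel with the load: 1.404 ‖ 6.00 = 1.137 Ω.
Loaded-divider output: V_out = 4.77 × 0.2324 = 1.109 V.

V_out ≈ 1.11 V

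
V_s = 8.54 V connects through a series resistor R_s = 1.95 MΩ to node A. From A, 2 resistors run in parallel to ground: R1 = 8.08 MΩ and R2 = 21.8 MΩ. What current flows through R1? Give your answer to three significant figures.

Equivalent of the parallel group: R_p = 5.895 MΩ.
Node voltage V_A = V_s · R_p/(R_s + R_p) = 8.54 × 0.7514 = 6.417 V.
Branch current I = V_A/R1 = 6.417/8.08 = 0.7942 µA.
(Check via current divider: I_total = 1.089 µA; share G_k/ΣG = 0.7296 → same result.)

I ≈ 0.794 µA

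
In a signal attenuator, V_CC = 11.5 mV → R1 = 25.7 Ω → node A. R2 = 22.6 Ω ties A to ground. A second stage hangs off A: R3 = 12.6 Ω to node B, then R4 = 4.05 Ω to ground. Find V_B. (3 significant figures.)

Node A sees R2 in parallel with the series input of stage 2, R3 + R4 = 16.65 Ω.
Effective lower resistance at A: R2 ‖ 16.65 = 9.587 Ω.
First divider: V_A = V_CC · 9.587/(25.7 + 9.587) = 3.124 mV.
Then the unloaded second divider: V_B = V_A × R4/(R3+R4) = 3.124 × 0.2432 = 0.7600 mV.

V_B ≈ 0.760 mV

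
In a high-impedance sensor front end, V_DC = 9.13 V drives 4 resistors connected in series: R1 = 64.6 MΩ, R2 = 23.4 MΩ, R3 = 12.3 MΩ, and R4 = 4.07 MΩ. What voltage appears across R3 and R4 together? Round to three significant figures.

V ≈ 1.43 V

ΣR = 64.6 + 23.4 + 12.3 + 4.07 = 104.4 MΩ.
R_{R3..R4} = 12.3 + 4.07 = 16.37 MΩ.
By the voltage-divider rule, V = 9.13 × 16.37/104.4 = 1.432 V.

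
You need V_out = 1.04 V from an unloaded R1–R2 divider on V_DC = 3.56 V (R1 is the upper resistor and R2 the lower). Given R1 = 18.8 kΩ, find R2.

Required fraction k = V_out/V_DC = 0.2921.
Rearranging, R2 = R1·k/(1−k) = 18.8 × 0.4127 = 7.759 kΩ.

R2 ≈ 7.76 kΩ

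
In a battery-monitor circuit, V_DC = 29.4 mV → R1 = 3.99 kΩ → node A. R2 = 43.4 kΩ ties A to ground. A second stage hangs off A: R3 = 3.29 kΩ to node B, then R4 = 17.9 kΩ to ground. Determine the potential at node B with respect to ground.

Node A sees R2 in parallel with the series input of stage 2, R3 + R4 = 21.19 kΩ.
Effective lower resistance at A: R2 ‖ 21.19 = 14.24 kΩ.
V_A = 29.4 × 14.24/(3.99 + 14.24) = 22.96 mV.
Stage 2 is unloaded, so V_B = V_A · R4/(R3+R4) = 22.96 × 17.9/21.19 = 19.40 mV.

V_B ≈ 19.4 mV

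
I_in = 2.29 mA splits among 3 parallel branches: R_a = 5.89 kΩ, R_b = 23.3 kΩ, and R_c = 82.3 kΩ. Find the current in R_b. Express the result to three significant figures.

Total conductance ΣG = 1/5.89 + 1/23.3 + 1/82.3 = 0.2248 (units of 1/kΩ).
Current divider: I(R_b) = I_in · G_k/ΣG = 2.29 × (0.04292/0.2248) = 2.29 × 0.1909 = 0.4371 mA.

I ≈ 0.437 mA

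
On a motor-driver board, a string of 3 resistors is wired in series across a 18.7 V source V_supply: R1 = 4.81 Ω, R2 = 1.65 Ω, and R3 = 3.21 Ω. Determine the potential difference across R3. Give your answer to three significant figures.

Total series resistance ΣR = 4.81 + 1.65 + 3.21 = 9.670 Ω.
V = V_supply · R/ΣR = 18.7 × 0.3320 = 6.208 V.

V ≈ 6.21 V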